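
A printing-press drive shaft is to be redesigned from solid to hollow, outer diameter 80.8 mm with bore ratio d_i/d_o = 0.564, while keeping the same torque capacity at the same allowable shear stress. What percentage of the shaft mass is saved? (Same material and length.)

26.8 %

Equal τ_max and T ⇒ the solid shaft needs d_s³ = d_o³(1−k⁴), so d_s = 80.8·(1−0.564⁴)^(1/3) = 77.98 mm.
Area ratio A_h/A_s = d_o²(1−k²)/d_s² = (1−k²)/(1−k⁴)^(2/3) = 0.7322.
Mass saving = 1 − 0.7322 = 26.8 %.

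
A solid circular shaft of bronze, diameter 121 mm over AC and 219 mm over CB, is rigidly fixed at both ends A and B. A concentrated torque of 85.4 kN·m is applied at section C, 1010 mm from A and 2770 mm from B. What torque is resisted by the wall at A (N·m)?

17400 N·m

Compatibility: T_A·a/J_AC = T_B·b/J_CB with T_A + T_B = T₀.
J_AC = 2.10×10^-5 m⁴, J_CB = 2.26×10^-4 m⁴, so T_A = T₀·(J_AC/a)/((J_AC/a)+(J_CB/b)) = 17380 N·m, T_B = 68020 N·m.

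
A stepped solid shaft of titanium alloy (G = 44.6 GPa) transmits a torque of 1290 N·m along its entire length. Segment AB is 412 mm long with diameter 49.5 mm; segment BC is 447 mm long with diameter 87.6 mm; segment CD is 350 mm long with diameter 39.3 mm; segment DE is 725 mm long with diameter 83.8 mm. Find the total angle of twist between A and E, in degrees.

4.01°

J_AB = π(0.0495)⁴/32 = 5.89×10^-7 m⁴; J_BC = π(0.0876)⁴/32 = 5.78×10^-6 m⁴; J_CD = π(0.0393)⁴/32 = 2.34×10^-7 m⁴; J_DE = π(0.0838)⁴/32 = 4.84×10^-6 m⁴.
θ = (T/G)·Σ L_i/J_i = (1290/44.6×10⁹)·(0.412/5.89×10^-7 + 0.447/5.78×10^-6 + 0.350/2.34×10^-7 + 0.725/4.84×10^-6) = 0.07001 rad.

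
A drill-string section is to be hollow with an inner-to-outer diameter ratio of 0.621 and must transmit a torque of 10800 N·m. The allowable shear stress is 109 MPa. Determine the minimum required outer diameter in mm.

For a hollow shaft with d_i/d_o = 0.621: τ_max = 16T/(π d_o³ (1−k⁴)), so d_o = [16T/(π τ_allow (1−k⁴))]^(1/3) = [16·10800/(π·1.09×10^8·0.8513)]^(1/3) = 0.08400 m.

84.0 mm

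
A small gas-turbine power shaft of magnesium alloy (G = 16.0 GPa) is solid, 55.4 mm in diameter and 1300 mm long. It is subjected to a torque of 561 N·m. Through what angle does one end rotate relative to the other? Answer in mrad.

J = πd⁴/32 = π(0.0554)⁴/32 = 9.248×10^-7 m⁴.
θ = T·L/(G·J) = 561.0 × 1.30 / (16.0×10⁹ × 9.248×10^-7) = 0.04929 rad.

49.3 mrad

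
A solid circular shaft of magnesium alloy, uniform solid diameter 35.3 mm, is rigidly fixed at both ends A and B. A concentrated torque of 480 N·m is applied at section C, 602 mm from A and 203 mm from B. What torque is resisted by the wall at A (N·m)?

With uniform GJ and both ends fixed, compatibility θ_AC = θ_CB gives T_A·a = T_B·b, together with T_A + T_B = T₀.
T_A = T₀·b/(a+b) = 480.0·203/805.0 = 121.0 N·m; T_B = 359.0 N·m.

121 N·m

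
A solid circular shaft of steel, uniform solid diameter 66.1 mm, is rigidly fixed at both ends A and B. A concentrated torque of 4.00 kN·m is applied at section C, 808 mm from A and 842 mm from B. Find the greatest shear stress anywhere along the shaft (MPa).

36.0 MPa

With uniform GJ and both ends fixed, compatibility θ_AC = θ_CB gives T_A·a = T_B·b, together with T_A + T_B = T₀.
T_A = T₀·b/(a+b) = 4000·842/1650 = 2041 N·m; T_B = 1959 N·m.
τ in each portion: τ_AC = 3.60×10^7 Pa, τ_CB = 3.45×10^7 Pa; maximum is in AC.
τ_max = T_AC·r/J = 2041·0.0330/1.87×10^-6 = 3.600×10^7 Pa.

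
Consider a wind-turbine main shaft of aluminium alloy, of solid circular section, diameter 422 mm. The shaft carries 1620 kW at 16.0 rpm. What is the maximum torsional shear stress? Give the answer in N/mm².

65.5 N/mm²

ω = 2π·16.0/60 = 1.676 rad/s, so T = P/ω = 1620×10³ / 1.676 = 966900 N·m.
J = πd⁴/32 = π(0.422)⁴/32 = 3.114×10^-3 m⁴.
τ_max = T·r/J = 966900 × 0.211 / 3.114×10^-3 = 6.552×10^7 Pa.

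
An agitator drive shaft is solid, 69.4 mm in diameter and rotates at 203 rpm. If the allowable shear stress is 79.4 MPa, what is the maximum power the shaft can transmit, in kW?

111 kW

J = πd⁴/32 = π(0.0694)⁴/32 = 2.277×10^-6 m⁴.
T_max = τ_allow·J/r = 7.94×10^7 × 2.277×10^-6 / 0.0347 = 5211 N·m.
ω = 2π·203/60 = 21.26 rad/s, so P_max = T_max·ω = 1.108×10^5 W.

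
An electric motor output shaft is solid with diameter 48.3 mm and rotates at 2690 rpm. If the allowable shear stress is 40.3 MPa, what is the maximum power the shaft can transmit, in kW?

251 kW

J = πd⁴/32 = π(0.0483)⁴/32 = 5.343×10^-7 m⁴.
T_max = τ_allow·J/r = 4.03×10^7 × 5.343×10^-7 / 0.0241 = 891.6 N·m.
ω = 2π·2690/60 = 281.7 rad/s, so P_max = T_max·ω = 2.512×10^5 W.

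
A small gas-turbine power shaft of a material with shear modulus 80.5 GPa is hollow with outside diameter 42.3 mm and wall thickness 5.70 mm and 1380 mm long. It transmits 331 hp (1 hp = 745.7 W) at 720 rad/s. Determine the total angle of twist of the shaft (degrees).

ω = 720 rad/s, so T = P/ω = 331×745.7 / 720.0 = 342.8 N·m.
J = π(d_o⁴ − d_i⁴)/32 = π(0.0423⁴ − 0.0309⁴)/32 = 2.248×10^-7 m⁴.
θ = T·L/(G·J) = 342.8 × 1.38 / (80.5×10⁹ × 2.248×10^-7) = 0.02614 rad.

1.50°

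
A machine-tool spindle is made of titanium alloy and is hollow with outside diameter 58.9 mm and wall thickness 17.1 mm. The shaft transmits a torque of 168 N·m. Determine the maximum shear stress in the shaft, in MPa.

4.32 MPa

J = π(d_o⁴ − d_i⁴)/32 = π(0.0589⁴ − 0.0247⁴)/32 = 1.145×10^-6 m⁴.
τ_max = T·r/J = 168.0 × 0.0295 / 1.145×10^-6 = 4.321×10^6 Pa.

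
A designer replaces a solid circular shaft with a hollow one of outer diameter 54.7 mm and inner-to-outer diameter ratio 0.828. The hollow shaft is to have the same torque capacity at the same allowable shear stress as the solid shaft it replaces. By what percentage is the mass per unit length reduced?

52.0 %

Equal τ_max and T ⇒ the solid shaft needs d_s³ = d_o³(1−k⁴), so d_s = 54.7·(1−0.828⁴)^(1/3) = 44.27 mm.
Area ratio A_h/A_s = d_o²(1−k²)/d_s² = (1−k²)/(1−k⁴)^(2/3) = 0.4801.
Mass saving = 1 − 0.4801 = 52.0 %.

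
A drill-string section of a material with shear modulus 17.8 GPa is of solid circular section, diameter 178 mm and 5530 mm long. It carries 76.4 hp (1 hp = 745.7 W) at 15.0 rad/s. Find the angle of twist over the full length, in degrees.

0.686°

ω = 15.0 rad/s, so T = P/ω = 76.4×745.7 / 15.00 = 3798 N·m.
J = πd⁴/32 = π(0.178)⁴/32 = 9.856×10^-5 m⁴.
θ = T·L/(G·J) = 3798 × 5.53 / (17.8×10⁹ × 9.856×10^-5) = 0.01197 rad.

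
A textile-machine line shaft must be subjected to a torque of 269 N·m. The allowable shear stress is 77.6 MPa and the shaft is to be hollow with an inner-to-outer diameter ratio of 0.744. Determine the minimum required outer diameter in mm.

For a hollow shaft with d_i/d_o = 0.744: τ_max = 16T/(π d_o³ (1−k⁴)), so d_o = [16T/(π τ_allow (1−k⁴))]^(1/3) = [16·269.0/(π·7.76×10^7·0.6936)]^(1/3) = 0.02942 m.

29.4 mm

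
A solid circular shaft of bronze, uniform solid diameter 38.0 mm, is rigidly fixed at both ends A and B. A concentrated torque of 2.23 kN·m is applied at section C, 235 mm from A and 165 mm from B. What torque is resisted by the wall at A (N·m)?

920 N·m

With uniform GJ and both ends fixed, compatibility θ_AC = θ_CB gives T_A·a = T_B·b, together with T_A + T_B = T₀.
T_A = T₀·b/(a+b) = 2230·165/400.0 = 919.9 N·m; T_B = 1310 N·m.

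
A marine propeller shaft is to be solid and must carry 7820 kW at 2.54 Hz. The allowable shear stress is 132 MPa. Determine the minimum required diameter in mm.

266 mm

ω = 2π·2.54 = 15.96 rad/s, so T = P/ω = 7820×10³ / 15.96 = 490000 N·m.
For a solid shaft τ_max = 16T/(πd³), so d = (16T/(π τ_allow))^(1/3) = (16·490000/(π·1.32×10^8))^(1/3) = 0.2664 m.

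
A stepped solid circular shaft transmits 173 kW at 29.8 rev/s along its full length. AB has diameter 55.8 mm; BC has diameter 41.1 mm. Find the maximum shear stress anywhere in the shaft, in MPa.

67.8 MPa

ω = 2π·29.8 = 187.2 rad/s, so T = P/ω = 173×10³ / 187.2 = 924.0 N·m.
Under the same torque, τ_max = 16T/(πd³) is largest where d is smallest — segment BC (d = 41.1 mm).
τ_max = 16·924.0/(π·(0.0411)³) = 6.778×10^7 Pa.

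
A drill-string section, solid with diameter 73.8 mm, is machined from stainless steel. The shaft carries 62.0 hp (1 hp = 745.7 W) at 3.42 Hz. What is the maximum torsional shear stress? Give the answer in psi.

3950 psi

ω = 2π·3.42 = 21.49 rad/s, so T = P/ω = 62.0×745.7 / 21.49 = 2152 N·m.
J = πd⁴/32 = π(0.0738)⁴/32 = 2.912×10^-6 m⁴.
τ_max = T·r/J = 2152 × 0.0369 / 2.912×10^-6 = 2.726×10^7 Pa.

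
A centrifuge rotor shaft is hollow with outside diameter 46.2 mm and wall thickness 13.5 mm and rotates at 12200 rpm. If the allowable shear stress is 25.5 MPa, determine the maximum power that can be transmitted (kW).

612 kW

J = π(d_o⁴ − d_i⁴)/32 = π(0.0462⁴ − 0.0192⁴)/32 = 4.339×10^-7 m⁴.
T_max = τ_allow·J/r = 2.55×10^7 × 4.339×10^-7 / 0.0231 = 479.0 N·m.
ω = 2π·12200/60 = 1278 rad/s, so P_max = T_max·ω = 6.120×10^5 W.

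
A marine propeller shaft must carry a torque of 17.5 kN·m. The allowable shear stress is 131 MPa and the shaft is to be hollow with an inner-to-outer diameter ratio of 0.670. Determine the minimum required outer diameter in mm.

For a hollow shaft with d_i/d_o = 0.670: τ_max = 16T/(π d_o³ (1−k⁴)), so d_o = [16T/(π τ_allow (1−k⁴))]^(1/3) = [16·17500/(π·1.31×10^8·0.7985)]^(1/3) = 0.09480 m.

94.8 mm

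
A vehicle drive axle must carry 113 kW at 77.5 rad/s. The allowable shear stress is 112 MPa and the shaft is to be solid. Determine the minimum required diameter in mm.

ω = 77.5 rad/s, so T = P/ω = 113×10³ / 77.50 = 1458 N·m.
For a solid shaft τ_max = 16T/(πd³), so d = (16T/(π τ_allow))^(1/3) = (16·1458/(π·1.12×10^8))^(1/3) = 0.04047 m.

40.5 mm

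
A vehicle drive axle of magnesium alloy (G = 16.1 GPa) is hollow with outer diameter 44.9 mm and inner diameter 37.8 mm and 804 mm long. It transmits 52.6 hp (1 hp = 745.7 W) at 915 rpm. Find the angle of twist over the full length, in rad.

0.103 rad

ω = 2π·915/60 = 95.82 rad/s, so T = P/ω = 52.6×745.7 / 95.82 = 409.4 N·m.
J = π(d_o⁴ − d_i⁴)/32 = π(0.0449⁴ − 0.0378⁴)/32 = 1.986×10^-7 m⁴.
θ = T·L/(G·J) = 409.4 × 0.804 / (16.1×10⁹ × 1.986×10^-7) = 0.1029 rad.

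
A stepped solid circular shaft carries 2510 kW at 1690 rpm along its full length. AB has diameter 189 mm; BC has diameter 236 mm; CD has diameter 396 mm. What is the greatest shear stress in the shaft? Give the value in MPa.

ω = 2π·1690/60 = 177.0 rad/s, so T = P/ω = 2510×10³ / 177.0 = 14180 N·m.
Under the same torque, τ_max = 16T/(πd³) is largest where d is smallest — segment AB (d = 189 mm).
τ_max = 16·14180/(π·(0.189)³) = 1.070×10^7 Pa.

10.7 MPa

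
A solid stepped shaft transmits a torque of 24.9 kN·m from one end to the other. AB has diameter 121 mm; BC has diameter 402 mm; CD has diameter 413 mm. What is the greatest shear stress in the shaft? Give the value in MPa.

Under the same torque, τ_max = 16T/(πd³) is largest where d is smallest — segment AB (d = 121 mm).
τ_max = 16·24900/(π·(0.121)³) = 7.158×10^7 Pa.

71.6 MPa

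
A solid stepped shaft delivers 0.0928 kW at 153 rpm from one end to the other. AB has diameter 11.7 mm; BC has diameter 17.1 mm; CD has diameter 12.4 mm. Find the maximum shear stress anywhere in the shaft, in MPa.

18.4 MPa

ω = 2π·153/60 = 16.02 rad/s, so T = P/ω = 0.0928×10³ / 16.02 = 5.792 N·m.
Under the same torque, τ_max = 16T/(πd³) is largest where d is smallest — segment AB (d = 11.7 mm).
τ_max = 16·5.792/(π·(0.0117)³) = 1.842×10^7 Pa.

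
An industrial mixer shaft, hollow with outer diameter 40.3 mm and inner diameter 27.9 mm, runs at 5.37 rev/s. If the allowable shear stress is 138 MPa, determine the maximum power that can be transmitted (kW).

46.1 kW

J = π(d_o⁴ − d_i⁴)/32 = π(0.0403⁴ − 0.0279⁴)/32 = 1.995×10^-7 m⁴.
T_max = τ_allow·J/r = 1.38×10^8 × 1.995×10^-7 / 0.0201 = 1366 N·m.
ω = 2π·5.37 = 33.74 rad/s, so P_max = T_max·ω = 4.609×10^4 W.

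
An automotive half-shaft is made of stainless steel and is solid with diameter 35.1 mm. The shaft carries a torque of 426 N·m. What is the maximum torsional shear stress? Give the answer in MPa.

J = πd⁴/32 = π(0.0351)⁴/32 = 1.490×10^-7 m⁴.
τ_max = T·r/J = 426.0 × 0.0175 / 1.490×10^-7 = 5.017×10^7 Pa.

50.2 MPa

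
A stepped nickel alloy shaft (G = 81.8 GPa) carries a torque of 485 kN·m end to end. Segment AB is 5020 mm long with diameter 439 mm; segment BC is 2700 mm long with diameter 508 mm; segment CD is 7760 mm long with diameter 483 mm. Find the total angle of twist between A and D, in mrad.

19.2 mrad

J_AB = π(0.439)⁴/32 = 3.65×10^-3 m⁴; J_BC = π(0.508)⁴/32 = 6.54×10^-3 m⁴; J_CD = π(0.483)⁴/32 = 5.34×10^-3 m⁴.
θ = (T/G)·Σ L_i/J_i = (485000/81.8×10⁹)·(5.02/3.65×10^-3 + 2.70/6.54×10^-3 + 7.76/5.34×10^-3) = 0.01922 rad.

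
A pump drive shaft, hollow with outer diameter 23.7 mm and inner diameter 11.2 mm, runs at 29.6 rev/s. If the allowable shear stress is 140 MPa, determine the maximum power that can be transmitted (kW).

J = π(d_o⁴ − d_i⁴)/32 = π(0.0237⁴ − 0.0112⁴)/32 = 2.943×10^-8 m⁴.
T_max = τ_allow·J/r = 1.40×10^8 × 2.943×10^-8 / 0.0118 = 347.7 N·m.
ω = 2π·29.6 = 186.0 rad/s, so P_max = T_max·ω = 6.466×10^4 W.

64.7 kW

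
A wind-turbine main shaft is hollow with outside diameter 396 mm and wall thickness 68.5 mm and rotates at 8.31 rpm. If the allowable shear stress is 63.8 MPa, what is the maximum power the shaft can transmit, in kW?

J = π(d_o⁴ − d_i⁴)/32 = π(0.396⁴ − 0.259⁴)/32 = 1.972×10^-3 m⁴.
T_max = τ_allow·J/r = 6.38×10^7 × 1.972×10^-3 / 0.198 = 635600 N·m.
ω = 2π·8.31/60 = 0.8702 rad/s, so P_max = T_max·ω = 5.531×10^5 W.

553 kW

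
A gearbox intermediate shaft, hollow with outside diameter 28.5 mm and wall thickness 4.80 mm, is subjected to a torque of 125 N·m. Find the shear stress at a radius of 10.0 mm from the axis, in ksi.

3.47 ksi

J = π(d_o⁴ − d_i⁴)/32 = π(0.0285⁴ − 0.0189⁴)/32 = 5.224×10^-8 m⁴.
Shear stress varies linearly with radius: τ = T·r/J = 125.0 × 0.0100 / 5.224×10^-8 = 2.393×10^7 Pa.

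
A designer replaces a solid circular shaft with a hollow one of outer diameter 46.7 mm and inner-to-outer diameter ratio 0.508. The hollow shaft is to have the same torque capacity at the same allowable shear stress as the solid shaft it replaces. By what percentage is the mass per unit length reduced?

Equal τ_max and T ⇒ the solid shaft needs d_s³ = d_o³(1−k⁴), so d_s = 46.7·(1−0.508⁴)^(1/3) = 45.64 mm.
Area ratio A_h/A_s = d_o²(1−k²)/d_s² = (1−k²)/(1−k⁴)^(2/3) = 0.7768.
Mass saving = 1 − 0.7768 = 22.3 %.

22.3 %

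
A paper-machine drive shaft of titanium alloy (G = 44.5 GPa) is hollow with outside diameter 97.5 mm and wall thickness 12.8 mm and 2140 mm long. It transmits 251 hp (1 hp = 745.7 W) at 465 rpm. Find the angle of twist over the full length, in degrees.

1.70°

ω = 2π·465/60 = 48.69 rad/s, so T = P/ω = 251×745.7 / 48.69 = 3844 N·m.
J = π(d_o⁴ − d_i⁴)/32 = π(0.0975⁴ − 0.0719⁴)/32 = 6.248×10^-6 m⁴.
θ = T·L/(G·J) = 3844 × 2.14 / (44.5×10⁹ × 6.248×10^-6) = 0.02958 rad.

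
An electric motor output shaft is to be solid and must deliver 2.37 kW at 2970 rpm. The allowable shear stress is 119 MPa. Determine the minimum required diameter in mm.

6.88 mm

ω = 2π·2970/60 = 311.0 rad/s, so T = P/ω = 2.37×10³ / 311.0 = 7.620 N·m.
For a solid shaft τ_max = 16T/(πd³), so d = (16T/(π τ_allow))^(1/3) = (16·7.620/(π·1.19×10^8))^(1/3) = 0.006883 m.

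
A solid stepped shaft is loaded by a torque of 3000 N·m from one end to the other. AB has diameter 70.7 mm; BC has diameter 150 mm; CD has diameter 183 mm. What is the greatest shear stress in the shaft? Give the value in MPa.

43.2 MPa

Under the same torque, τ_max = 16T/(πd³) is largest where d is smallest — segment AB (d = 70.7 mm).
τ_max = 16·3000/(π·(0.0707)³) = 4.323×10^7 Pa.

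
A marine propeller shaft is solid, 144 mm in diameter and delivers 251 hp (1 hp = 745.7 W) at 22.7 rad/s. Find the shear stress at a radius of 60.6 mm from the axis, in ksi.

ω = 22.7 rad/s, so T = P/ω = 251×745.7 / 22.70 = 8245 N·m.
J = πd⁴/32 = π(0.144)⁴/32 = 4.221×10^-5 m⁴.
Shear stress varies linearly with radius: τ = T·r/J = 8245 × 0.0606 / 4.221×10^-5 = 1.184×10^7 Pa.

1.72 ksi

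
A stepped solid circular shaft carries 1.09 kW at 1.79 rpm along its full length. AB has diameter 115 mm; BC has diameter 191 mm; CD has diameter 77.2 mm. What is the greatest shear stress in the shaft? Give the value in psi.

ω = 2π·1.79/60 = 0.1874 rad/s, so T = P/ω = 1.09×10³ / 0.1874 = 5815 N·m.
Under the same torque, τ_max = 16T/(πd³) is largest where d is smallest — segment CD (d = 77.2 mm).
τ_max = 16·5815/(π·(0.0772)³) = 6.437×10^7 Pa.

9340 psi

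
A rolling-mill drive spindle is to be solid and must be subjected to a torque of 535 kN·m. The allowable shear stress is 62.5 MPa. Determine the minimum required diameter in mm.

352 mm

For a solid shaft τ_max = 16T/(πd³), so d = (16T/(π τ_allow))^(1/3) = (16·535000/(π·6.25×10^7))^(1/3) = 0.3520 m.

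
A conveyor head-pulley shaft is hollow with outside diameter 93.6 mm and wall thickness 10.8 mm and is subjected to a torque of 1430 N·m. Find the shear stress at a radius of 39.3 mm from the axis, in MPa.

J = π(d_o⁴ − d_i⁴)/32 = π(0.0936⁴ − 0.0720⁴)/32 = 4.897×10^-6 m⁴.
Shear stress varies linearly with radius: τ = T·r/J = 1430 × 0.0393 / 4.897×10^-6 = 1.148×10^7 Pa.

11.5 MPa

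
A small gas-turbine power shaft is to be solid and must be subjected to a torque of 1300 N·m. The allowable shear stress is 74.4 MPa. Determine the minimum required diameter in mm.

44.6 mm

For a solid shaft τ_max = 16T/(πd³), so d = (16T/(π τ_allow))^(1/3) = (16·1300/(π·7.44×10^7))^(1/3) = 0.04465 m.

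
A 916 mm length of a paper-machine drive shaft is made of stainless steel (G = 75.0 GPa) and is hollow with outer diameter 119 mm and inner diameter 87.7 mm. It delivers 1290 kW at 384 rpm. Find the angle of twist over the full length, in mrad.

ω = 2π·384/60 = 40.21 rad/s, so T = P/ω = 1290×10³ / 40.21 = 32080 N·m.
J = π(d_o⁴ − d_i⁴)/32 = π(0.119⁴ − 0.0877⁴)/32 = 1.388×10^-5 m⁴.
θ = T·L/(G·J) = 32080 × 0.916 / (75.0×10⁹ × 1.388×10^-5) = 0.02823 rad.

28.2 mrad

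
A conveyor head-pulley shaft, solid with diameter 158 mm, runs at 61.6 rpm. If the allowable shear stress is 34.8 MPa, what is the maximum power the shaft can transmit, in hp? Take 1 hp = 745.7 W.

233 hp

J = πd⁴/32 = π(0.158)⁴/32 = 6.118×10^-5 m⁴.
T_max = τ_allow·J/r = 3.48×10^7 × 6.118×10^-5 / 0.0790 = 26950 N·m.
ω = 2π·61.6/60 = 6.451 rad/s, so P_max = T_max·ω = 1.739×10^5 W.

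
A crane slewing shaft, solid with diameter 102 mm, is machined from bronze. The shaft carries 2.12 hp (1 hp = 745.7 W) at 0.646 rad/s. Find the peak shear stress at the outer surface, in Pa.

1.17e7 Pa

ω = 0.646 rad/s, so T = P/ω = 2.12×745.7 / 0.6460 = 2447 N·m.
J = πd⁴/32 = π(0.102)⁴/32 = 1.063×10^-5 m⁴.
τ_max = T·r/J = 2447 × 0.0510 / 1.063×10^-5 = 1.174×10^7 Pa.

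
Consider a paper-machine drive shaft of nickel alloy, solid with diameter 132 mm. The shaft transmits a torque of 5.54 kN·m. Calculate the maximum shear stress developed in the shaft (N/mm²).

12.3 N/mm²

J = πd⁴/32 = π(0.132)⁴/32 = 2.981×10^-5 m⁴.
τ_max = T·r/J = 5540 × 0.0660 / 2.981×10^-5 = 1.227×10^7 Pa.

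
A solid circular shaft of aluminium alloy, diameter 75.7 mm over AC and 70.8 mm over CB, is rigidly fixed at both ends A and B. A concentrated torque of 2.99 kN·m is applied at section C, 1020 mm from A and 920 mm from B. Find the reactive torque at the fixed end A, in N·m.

Compatibility: T_A·a/J_AC = T_B·b/J_CB with T_A + T_B = T₀.
J_AC = 3.22×10^-6 m⁴, J_CB = 2.47×10^-6 m⁴, so T_A = T₀·(J_AC/a)/((J_AC/a)+(J_CB/b)) = 1618 N·m, T_B = 1372 N·m.

1620 N·m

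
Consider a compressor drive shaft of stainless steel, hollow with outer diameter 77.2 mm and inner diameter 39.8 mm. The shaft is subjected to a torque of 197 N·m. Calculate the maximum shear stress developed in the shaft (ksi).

J = π(d_o⁴ − d_i⁴)/32 = π(0.0772⁴ − 0.0398⁴)/32 = 3.241×10^-6 m⁴.
τ_max = T·r/J = 197.0 × 0.0386 / 3.241×10^-6 = 2.346×10^6 Pa.

0.340 ksi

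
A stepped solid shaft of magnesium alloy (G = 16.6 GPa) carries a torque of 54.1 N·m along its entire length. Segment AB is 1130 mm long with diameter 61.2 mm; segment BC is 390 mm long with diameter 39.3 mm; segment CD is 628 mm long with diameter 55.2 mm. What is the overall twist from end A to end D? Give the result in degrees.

0.593°

J_AB = π(0.0612)⁴/32 = 1.38×10^-6 m⁴; J_BC = π(0.0393)⁴/32 = 2.34×10^-7 m⁴; J_CD = π(0.0552)⁴/32 = 9.11×10^-7 m⁴.
θ = (T/G)·Σ L_i/J_i = (54.10/16.6×10⁹)·(1.13/1.38×10^-6 + 0.390/2.34×10^-7 + 0.628/9.11×10^-7) = 0.01035 rad.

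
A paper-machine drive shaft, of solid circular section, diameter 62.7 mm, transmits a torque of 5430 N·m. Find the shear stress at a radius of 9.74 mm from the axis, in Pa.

3.49e7 Pa

J = πd⁴/32 = π(0.0627)⁴/32 = 1.517×10^-6 m⁴.
Shear stress varies linearly with radius: τ = T·r/J = 5430 × 0.00974 / 1.517×10^-6 = 3.486×10^7 Pa.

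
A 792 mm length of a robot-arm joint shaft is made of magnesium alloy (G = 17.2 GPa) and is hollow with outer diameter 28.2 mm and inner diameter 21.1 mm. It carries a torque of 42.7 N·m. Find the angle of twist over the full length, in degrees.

2.64°

J = π(d_o⁴ − d_i⁴)/32 = π(0.0282⁴ − 0.0211⁴)/32 = 4.263×10^-8 m⁴.
θ = T·L/(G·J) = 42.70 × 0.792 / (17.2×10⁹ × 4.263×10^-8) = 0.04613 rad.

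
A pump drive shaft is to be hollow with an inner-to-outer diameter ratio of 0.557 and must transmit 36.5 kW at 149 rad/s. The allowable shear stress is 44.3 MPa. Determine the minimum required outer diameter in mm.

ω = 149 rad/s, so T = P/ω = 36.5×10³ / 149.0 = 245.0 N·m.
For a hollow shaft with d_i/d_o = 0.557: τ_max = 16T/(π d_o³ (1−k⁴)), so d_o = [16T/(π τ_allow (1−k⁴))]^(1/3) = [16·245.0/(π·4.43×10^7·0.9037)]^(1/3) = 0.03147 m.

31.5 mm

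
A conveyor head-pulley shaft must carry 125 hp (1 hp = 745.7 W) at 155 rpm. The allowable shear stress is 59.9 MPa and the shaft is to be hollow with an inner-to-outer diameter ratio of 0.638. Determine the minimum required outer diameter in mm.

83.6 mm

ω = 2π·155/60 = 16.23 rad/s, so T = P/ω = 125×745.7 / 16.23 = 5743 N·m.
For a hollow shaft with d_i/d_o = 0.638: τ_max = 16T/(π d_o³ (1−k⁴)), so d_o = [16T/(π τ_allow (1−k⁴))]^(1/3) = [16·5743/(π·5.99×10^7·0.8343)]^(1/3) = 0.08365 m.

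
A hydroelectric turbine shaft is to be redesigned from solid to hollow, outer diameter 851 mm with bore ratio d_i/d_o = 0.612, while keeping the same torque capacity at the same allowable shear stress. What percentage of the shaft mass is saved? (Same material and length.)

Equal τ_max and T ⇒ the solid shaft needs d_s³ = d_o³(1−k⁴), so d_s = 851·(1−0.612⁴)^(1/3) = 809.2 mm.
Area ratio A_h/A_s = d_o²(1−k²)/d_s² = (1−k²)/(1−k⁴)^(2/3) = 0.6918.
Mass saving = 1 − 0.6918 = 30.8 %.

30.8 %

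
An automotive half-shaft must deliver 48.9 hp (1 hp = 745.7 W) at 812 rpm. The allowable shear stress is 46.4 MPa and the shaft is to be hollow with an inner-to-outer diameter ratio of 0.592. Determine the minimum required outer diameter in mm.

37.7 mm

ω = 2π·812/60 = 85.03 rad/s, so T = P/ω = 48.9×745.7 / 85.03 = 428.8 N·m.
For a hollow shaft with d_i/d_o = 0.592: τ_max = 16T/(π d_o³ (1−k⁴)), so d_o = [16T/(π τ_allow (1−k⁴))]^(1/3) = [16·428.8/(π·4.64×10^7·0.8772)]^(1/3) = 0.03772 m.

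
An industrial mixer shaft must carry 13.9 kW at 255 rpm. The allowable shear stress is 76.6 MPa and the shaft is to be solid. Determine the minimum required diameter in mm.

32.6 mm

ω = 2π·255/60 = 26.70 rad/s, so T = P/ω = 13.9×10³ / 26.70 = 520.5 N·m.
For a solid shaft τ_max = 16T/(πd³), so d = (16T/(π τ_allow))^(1/3) = (16·520.5/(π·7.66×10^7))^(1/3) = 0.03259 m.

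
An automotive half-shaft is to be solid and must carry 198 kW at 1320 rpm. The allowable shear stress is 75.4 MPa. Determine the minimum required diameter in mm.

ω = 2π·1320/60 = 138.2 rad/s, so T = P/ω = 198×10³ / 138.2 = 1432 N·m.
For a solid shaft τ_max = 16T/(πd³), so d = (16T/(π τ_allow))^(1/3) = (16·1432/(π·7.54×10^7))^(1/3) = 0.04591 m.

45.9 mm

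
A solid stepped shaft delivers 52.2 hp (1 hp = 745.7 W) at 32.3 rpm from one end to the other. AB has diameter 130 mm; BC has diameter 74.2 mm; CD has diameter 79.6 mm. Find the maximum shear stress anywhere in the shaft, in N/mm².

143 N/mm²

ω = 2π·32.3/60 = 3.382 rad/s, so T = P/ω = 52.2×745.7 / 3.382 = 11510 N·m.
Under the same torque, τ_max = 16T/(πd³) is largest where d is smallest — segment BC (d = 74.2 mm).
τ_max = 16·11510/(π·(0.0742)³) = 1.435×10^8 Pa.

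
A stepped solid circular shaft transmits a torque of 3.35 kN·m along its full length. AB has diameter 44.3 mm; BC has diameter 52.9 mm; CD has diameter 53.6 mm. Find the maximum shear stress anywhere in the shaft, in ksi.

Under the same torque, τ_max = 16T/(πd³) is largest where d is smallest — segment AB (d = 44.3 mm).
τ_max = 16·3350/(π·(0.0443)³) = 1.962×10^8 Pa.

28.5 ksi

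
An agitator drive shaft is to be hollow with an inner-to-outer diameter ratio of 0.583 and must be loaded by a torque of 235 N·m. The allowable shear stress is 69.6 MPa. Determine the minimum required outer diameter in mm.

For a hollow shaft with d_i/d_o = 0.583: τ_max = 16T/(π d_o³ (1−k⁴)), so d_o = [16T/(π τ_allow (1−k⁴))]^(1/3) = [16·235.0/(π·6.96×10^7·0.8845)]^(1/3) = 0.02689 m.

26.9 mm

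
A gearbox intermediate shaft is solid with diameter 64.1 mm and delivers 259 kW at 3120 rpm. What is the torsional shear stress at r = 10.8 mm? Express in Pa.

5.17e6 Pa

ω = 2π·3120/60 = 326.7 rad/s, so T = P/ω = 259×10³ / 326.7 = 792.7 N·m.
J = πd⁴/32 = π(0.0641)⁴/32 = 1.657×10^-6 m⁴.
Shear stress varies linearly with radius: τ = T·r/J = 792.7 × 0.0108 / 1.657×10^-6 = 5.165×10^6 Pa.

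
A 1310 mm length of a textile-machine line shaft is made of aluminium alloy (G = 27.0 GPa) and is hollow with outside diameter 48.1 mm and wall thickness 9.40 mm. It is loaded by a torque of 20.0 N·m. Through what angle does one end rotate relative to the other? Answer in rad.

0.00214 rad

J = π(d_o⁴ − d_i⁴)/32 = π(0.0481⁴ − 0.0293⁴)/32 = 4.532×10^-7 m⁴.
θ = T·L/(G·J) = 20.00 × 1.31 / (27.0×10⁹ × 4.532×10^-7) = 2.141×10^-3 rad.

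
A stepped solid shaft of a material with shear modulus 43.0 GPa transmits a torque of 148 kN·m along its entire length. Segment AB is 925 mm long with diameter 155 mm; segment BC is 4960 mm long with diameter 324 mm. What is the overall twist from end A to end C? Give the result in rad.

0.0720 rad

J_AB = π(0.155)⁴/32 = 5.67×10^-5 m⁴; J_BC = π(0.324)⁴/32 = 1.08×10^-3 m⁴.
θ = (T/G)·Σ L_i/J_i = (148000/43.0×10⁹)·(0.925/5.67×10^-5 + 4.96/1.08×10^-3) = 0.07196 rad.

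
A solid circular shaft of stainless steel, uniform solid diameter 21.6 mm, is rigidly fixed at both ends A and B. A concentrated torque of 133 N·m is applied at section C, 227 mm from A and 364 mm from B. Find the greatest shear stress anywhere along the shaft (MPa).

41.4 MPa

With uniform GJ and both ends fixed, compatibility θ_AC = θ_CB gives T_A·a = T_B·b, together with T_A + T_B = T₀.
T_A = T₀·b/(a+b) = 133.0·364/591.0 = 81.92 N·m; T_B = 51.08 N·m.
τ in each portion: τ_AC = 4.14×10^7 Pa, τ_CB = 2.58×10^7 Pa; maximum is in AC.
τ_max = T_AC·r/J = 81.92·0.0108/2.14×10^-8 = 4.140×10^7 Pa.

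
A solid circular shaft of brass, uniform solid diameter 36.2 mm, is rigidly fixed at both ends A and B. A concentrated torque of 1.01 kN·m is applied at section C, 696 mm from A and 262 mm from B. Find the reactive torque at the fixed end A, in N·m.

With uniform GJ and both ends fixed, compatibility θ_AC = θ_CB gives T_A·a = T_B·b, together with T_A + T_B = T₀.
T_A = T₀·b/(a+b) = 1010·262/958.0 = 276.2 N·m; T_B = 733.8 N·m.

276 N·m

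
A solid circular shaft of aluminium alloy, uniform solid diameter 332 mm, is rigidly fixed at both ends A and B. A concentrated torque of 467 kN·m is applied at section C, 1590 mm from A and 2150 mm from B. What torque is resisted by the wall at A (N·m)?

With uniform GJ and both ends fixed, compatibility θ_AC = θ_CB gives T_A·a = T_B·b, together with T_A + T_B = T₀.
T_A = T₀·b/(a+b) = 467000·2150/3740 = 268500 N·m; T_B = 198500 N·m.

268000 N·m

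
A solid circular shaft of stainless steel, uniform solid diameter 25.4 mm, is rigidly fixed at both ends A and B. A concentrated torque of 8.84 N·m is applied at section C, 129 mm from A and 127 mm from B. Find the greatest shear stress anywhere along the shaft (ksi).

With uniform GJ and both ends fixed, compatibility θ_AC = θ_CB gives T_A·a = T_B·b, together with T_A + T_B = T₀.
T_A = T₀·b/(a+b) = 8.840·127/256.0 = 4.385 N·m; T_B = 4.455 N·m.
τ in each portion: τ_AC = 1.36×10^6 Pa, τ_CB = 1.38×10^6 Pa; maximum is in CB.
τ_max = T_CB·r/J = 4.455·0.0127/4.09×10^-8 = 1.384×10^6 Pa.

0.201 ksi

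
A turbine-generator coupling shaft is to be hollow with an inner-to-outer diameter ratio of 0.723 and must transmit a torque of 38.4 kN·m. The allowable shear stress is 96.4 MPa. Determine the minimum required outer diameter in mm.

141 mm

For a hollow shaft with d_i/d_o = 0.723: τ_max = 16T/(π d_o³ (1−k⁴)), so d_o = [16T/(π τ_allow (1−k⁴))]^(1/3) = [16·38400/(π·9.64×10^7·0.7268)]^(1/3) = 0.1408 m.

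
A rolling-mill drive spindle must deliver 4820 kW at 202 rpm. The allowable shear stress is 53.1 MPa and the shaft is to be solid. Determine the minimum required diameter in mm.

ω = 2π·202/60 = 21.15 rad/s, so T = P/ω = 4820×10³ / 21.15 = 227900 N·m.
For a solid shaft τ_max = 16T/(πd³), so d = (16T/(π τ_allow))^(1/3) = (16·227900/(π·5.31×10^7))^(1/3) = 0.2796 m.

280 mm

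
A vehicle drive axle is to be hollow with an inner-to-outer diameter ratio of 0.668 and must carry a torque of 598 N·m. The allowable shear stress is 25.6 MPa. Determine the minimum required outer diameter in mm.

53.0 mm

For a hollow shaft with d_i/d_o = 0.668: τ_max = 16T/(π d_o³ (1−k⁴)), so d_o = [16T/(π τ_allow (1−k⁴))]^(1/3) = [16·598.0/(π·2.56×10^7·0.8009)]^(1/3) = 0.05296 m.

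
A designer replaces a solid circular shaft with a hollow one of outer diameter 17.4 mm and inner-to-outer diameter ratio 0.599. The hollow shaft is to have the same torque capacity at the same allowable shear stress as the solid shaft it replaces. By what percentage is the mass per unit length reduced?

Equal τ_max and T ⇒ the solid shaft needs d_s³ = d_o³(1−k⁴), so d_s = 17.4·(1−0.599⁴)^(1/3) = 16.62 mm.
Area ratio A_h/A_s = d_o²(1−k²)/d_s² = (1−k²)/(1−k⁴)^(2/3) = 0.7029.
Mass saving = 1 − 0.7029 = 29.7 %.

29.7 %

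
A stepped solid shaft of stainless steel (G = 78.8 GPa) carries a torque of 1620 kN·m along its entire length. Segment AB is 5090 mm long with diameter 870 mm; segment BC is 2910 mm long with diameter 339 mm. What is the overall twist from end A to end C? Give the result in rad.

J_AB = π(0.870)⁴/32 = 0.0562 m⁴; J_BC = π(0.339)⁴/32 = 1.30×10^-3 m⁴.
θ = (T/G)·Σ L_i/J_i = (1.620e6/78.8×10⁹)·(5.09/0.0562 + 2.91/1.30×10^-3) = 0.04800 rad.

0.0480 rad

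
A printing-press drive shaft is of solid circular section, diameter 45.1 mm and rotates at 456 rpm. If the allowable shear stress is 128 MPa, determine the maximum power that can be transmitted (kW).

J = πd⁴/32 = π(0.0451)⁴/32 = 4.062×10^-7 m⁴.
T_max = τ_allow·J/r = 1.28×10^8 × 4.062×10^-7 / 0.0226 = 2306 N·m.
ω = 2π·456/60 = 47.75 rad/s, so P_max = T_max·ω = 1.101×10^5 W.

110 kW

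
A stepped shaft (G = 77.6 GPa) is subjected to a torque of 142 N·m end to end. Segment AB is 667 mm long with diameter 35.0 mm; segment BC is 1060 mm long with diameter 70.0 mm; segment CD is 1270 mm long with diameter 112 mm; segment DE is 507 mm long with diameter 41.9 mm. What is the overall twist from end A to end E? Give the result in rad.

J_AB = π(0.0350)⁴/32 = 1.47×10^-7 m⁴; J_BC = π(0.0700)⁴/32 = 2.36×10^-6 m⁴; J_CD = π(0.112)⁴/32 = 1.54×10^-5 m⁴; J_DE = π(0.0419)⁴/32 = 3.03×10^-7 m⁴.
θ = (T/G)·Σ L_i/J_i = (142.0/77.6×10⁹)·(0.667/1.47×10^-7 + 1.06/2.36×10^-6 + 1.27/1.54×10^-5 + 0.507/3.03×10^-7) = 0.01232 rad.

0.0123 rad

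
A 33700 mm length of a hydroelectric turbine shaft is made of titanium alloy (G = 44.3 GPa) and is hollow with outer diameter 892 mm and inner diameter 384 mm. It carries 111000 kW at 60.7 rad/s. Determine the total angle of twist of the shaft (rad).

ω = 60.7 rad/s, so T = P/ω = 111000×10³ / 60.70 = 1.829e6 N·m.
J = π(d_o⁴ − d_i⁴)/32 = π(0.892⁴ − 0.384⁴)/32 = 0.06002 m⁴.
θ = T·L/(G·J) = 1.829e6 × 33.7 / (44.3×10⁹ × 0.06002) = 0.02318 rad.

0.0232 rad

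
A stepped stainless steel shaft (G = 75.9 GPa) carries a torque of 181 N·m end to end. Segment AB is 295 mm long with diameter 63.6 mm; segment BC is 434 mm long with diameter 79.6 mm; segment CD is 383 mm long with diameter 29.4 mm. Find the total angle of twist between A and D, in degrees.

J_AB = π(0.0636)⁴/32 = 1.61×10^-6 m⁴; J_BC = π(0.0796)⁴/32 = 3.94×10^-6 m⁴; J_CD = π(0.0294)⁴/32 = 7.33×10^-8 m⁴.
θ = (T/G)·Σ L_i/J_i = (181.0/75.9×10⁹)·(0.295/1.61×10^-6 + 0.434/3.94×10^-6 + 0.383/7.33×10^-8) = 0.01315 rad.

0.754°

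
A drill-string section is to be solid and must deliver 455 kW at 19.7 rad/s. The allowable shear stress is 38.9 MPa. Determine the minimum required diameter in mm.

145 mm

ω = 19.7 rad/s, so T = P/ω = 455×10³ / 19.70 = 23100 N·m.
For a solid shaft τ_max = 16T/(πd³), so d = (16T/(π τ_allow))^(1/3) = (16·23100/(π·3.89×10^7))^(1/3) = 0.1446 m.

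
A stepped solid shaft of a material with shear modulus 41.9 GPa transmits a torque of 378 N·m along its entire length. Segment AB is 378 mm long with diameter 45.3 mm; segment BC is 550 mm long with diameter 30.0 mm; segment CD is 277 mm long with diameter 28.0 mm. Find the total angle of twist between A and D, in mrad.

112 mrad

J_AB = π(0.0453)⁴/32 = 4.13×10^-7 m⁴; J_BC = π(0.0300)⁴/32 = 7.95×10^-8 m⁴; J_CD = π(0.0280)⁴/32 = 6.03×10^-8 m⁴.
θ = (T/G)·Σ L_i/J_i = (378.0/41.9×10⁹)·(0.378/4.13×10^-7 + 0.550/7.95×10^-8 + 0.277/6.03×10^-8) = 0.1121 rad.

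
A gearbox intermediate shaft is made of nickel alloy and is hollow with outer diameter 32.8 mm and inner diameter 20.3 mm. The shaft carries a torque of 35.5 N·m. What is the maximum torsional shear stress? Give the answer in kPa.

J = π(d_o⁴ − d_i⁴)/32 = π(0.0328⁴ − 0.0203⁴)/32 = 9.696×10^-8 m⁴.
τ_max = T·r/J = 35.50 × 0.0164 / 9.696×10^-8 = 6.005×10^6 Pa.

6000 kPa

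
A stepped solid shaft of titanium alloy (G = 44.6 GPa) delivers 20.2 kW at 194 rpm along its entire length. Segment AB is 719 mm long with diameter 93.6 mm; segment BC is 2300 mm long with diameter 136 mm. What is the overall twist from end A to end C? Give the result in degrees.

ω = 2π·194/60 = 20.32 rad/s, so T = P/ω = 20.2×10³ / 20.32 = 994.3 N·m.
J_AB = π(0.0936)⁴/32 = 7.54×10^-6 m⁴; J_BC = π(0.136)⁴/32 = 3.36×10^-5 m⁴.
θ = (T/G)·Σ L_i/J_i = (994.3/44.6×10⁹)·(0.719/7.54×10^-6 + 2.30/3.36×10^-5) = 3.654×10^-3 rad.

0.209°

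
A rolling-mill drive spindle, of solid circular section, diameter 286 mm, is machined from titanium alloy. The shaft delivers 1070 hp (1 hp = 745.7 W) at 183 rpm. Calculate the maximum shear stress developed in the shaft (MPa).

ω = 2π·183/60 = 19.16 rad/s, so T = P/ω = 1070×745.7 / 19.16 = 41640 N·m.
J = πd⁴/32 = π(0.286)⁴/32 = 6.568×10^-4 m⁴.
τ_max = T·r/J = 41640 × 0.143 / 6.568×10^-4 = 9.064×10^6 Pa.

9.06 MPa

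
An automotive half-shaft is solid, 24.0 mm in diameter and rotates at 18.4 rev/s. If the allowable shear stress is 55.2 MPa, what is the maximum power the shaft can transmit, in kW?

J = πd⁴/32 = π(0.0240)⁴/32 = 3.257×10^-8 m⁴.
T_max = τ_allow·J/r = 5.52×10^7 × 3.257×10^-8 / 0.0120 = 149.8 N·m.
ω = 2π·18.4 = 115.6 rad/s, so P_max = T_max·ω = 1.732×10^4 W.

17.3 kW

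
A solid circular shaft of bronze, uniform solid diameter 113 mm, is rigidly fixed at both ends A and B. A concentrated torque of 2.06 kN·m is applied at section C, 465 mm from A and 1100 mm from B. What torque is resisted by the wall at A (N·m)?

1450 N·m

With uniform GJ and both ends fixed, compatibility θ_AC = θ_CB gives T_A·a = T_B·b, together with T_A + T_B = T₀.
T_A = T₀·b/(a+b) = 2060·1100/1565 = 1448 N·m; T_B = 612.1 N·m.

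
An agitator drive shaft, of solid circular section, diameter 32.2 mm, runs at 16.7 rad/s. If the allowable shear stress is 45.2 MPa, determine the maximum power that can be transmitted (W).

J = πd⁴/32 = π(0.0322)⁴/32 = 1.055×10^-7 m⁴.
T_max = τ_allow·J/r = 4.52×10^7 × 1.055×10^-7 / 0.0161 = 296.3 N·m.
ω = 16.7 rad/s, so P_max = T_max·ω = 4948 W.

4950 W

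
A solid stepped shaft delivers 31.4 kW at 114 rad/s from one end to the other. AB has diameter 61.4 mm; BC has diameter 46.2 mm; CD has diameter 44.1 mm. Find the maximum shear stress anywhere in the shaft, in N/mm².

ω = 114 rad/s, so T = P/ω = 31.4×10³ / 114.0 = 275.4 N·m.
Under the same torque, τ_max = 16T/(πd³) is largest where d is smallest — segment CD (d = 44.1 mm).
τ_max = 16·275.4/(π·(0.0441)³) = 1.636×10^7 Pa.

16.4 N/mm²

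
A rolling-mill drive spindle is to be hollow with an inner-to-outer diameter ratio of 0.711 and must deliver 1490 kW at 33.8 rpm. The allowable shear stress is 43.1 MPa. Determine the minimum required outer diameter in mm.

406 mm

ω = 2π·33.8/60 = 3.540 rad/s, so T = P/ω = 1490×10³ / 3.540 = 421000 N·m.
For a hollow shaft with d_i/d_o = 0.711: τ_max = 16T/(π d_o³ (1−k⁴)), so d_o = [16T/(π τ_allow (1−k⁴))]^(1/3) = [16·421000/(π·4.31×10^7·0.7444)]^(1/3) = 0.4058 m.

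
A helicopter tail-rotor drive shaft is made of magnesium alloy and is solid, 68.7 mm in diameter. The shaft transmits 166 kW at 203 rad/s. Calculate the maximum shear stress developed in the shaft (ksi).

1.86 ksi

ω = 203 rad/s, so T = P/ω = 166×10³ / 203.0 = 817.7 N·m.
J = πd⁴/32 = π(0.0687)⁴/32 = 2.187×10^-6 m⁴.
τ_max = T·r/J = 817.7 × 0.0343 / 2.187×10^-6 = 1.284×10^7 Pa.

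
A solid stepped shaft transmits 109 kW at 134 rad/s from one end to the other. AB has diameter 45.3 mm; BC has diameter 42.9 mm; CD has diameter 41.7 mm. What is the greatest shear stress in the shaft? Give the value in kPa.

57100 kPa

ω = 134 rad/s, so T = P/ω = 109×10³ / 134.0 = 813.4 N·m.
Under the same torque, τ_max = 16T/(πd³) is largest where d is smallest — segment CD (d = 41.7 mm).
τ_max = 16·813.4/(π·(0.0417)³) = 5.713×10^7 Pa.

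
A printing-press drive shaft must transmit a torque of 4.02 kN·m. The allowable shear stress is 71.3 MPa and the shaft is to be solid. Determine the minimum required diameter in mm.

66.0 mm

For a solid shaft τ_max = 16T/(πd³), so d = (16T/(π τ_allow))^(1/3) = (16·4020/(π·7.13×10^7))^(1/3) = 0.06597 m.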